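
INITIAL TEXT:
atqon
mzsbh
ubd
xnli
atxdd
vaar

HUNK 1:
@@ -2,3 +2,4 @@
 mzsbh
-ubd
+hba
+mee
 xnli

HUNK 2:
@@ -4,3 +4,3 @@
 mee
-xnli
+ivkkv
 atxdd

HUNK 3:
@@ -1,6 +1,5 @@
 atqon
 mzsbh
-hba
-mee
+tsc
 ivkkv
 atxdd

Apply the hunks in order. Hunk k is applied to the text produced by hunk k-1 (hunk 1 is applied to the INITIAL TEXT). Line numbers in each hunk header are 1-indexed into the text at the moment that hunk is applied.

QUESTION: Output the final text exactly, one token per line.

Hunk 1: at line 2 remove [ubd] add [hba,mee] -> 7 lines: atqon mzsbh hba mee xnli atxdd vaar
Hunk 2: at line 4 remove [xnli] add [ivkkv] -> 7 lines: atqon mzsbh hba mee ivkkv atxdd vaar
Hunk 3: at line 1 remove [hba,mee] add [tsc] -> 6 lines: atqon mzsbh tsc ivkkv atxdd vaar

Answer: atqon
mzsbh
tsc
ivkkv
atxdd
vaar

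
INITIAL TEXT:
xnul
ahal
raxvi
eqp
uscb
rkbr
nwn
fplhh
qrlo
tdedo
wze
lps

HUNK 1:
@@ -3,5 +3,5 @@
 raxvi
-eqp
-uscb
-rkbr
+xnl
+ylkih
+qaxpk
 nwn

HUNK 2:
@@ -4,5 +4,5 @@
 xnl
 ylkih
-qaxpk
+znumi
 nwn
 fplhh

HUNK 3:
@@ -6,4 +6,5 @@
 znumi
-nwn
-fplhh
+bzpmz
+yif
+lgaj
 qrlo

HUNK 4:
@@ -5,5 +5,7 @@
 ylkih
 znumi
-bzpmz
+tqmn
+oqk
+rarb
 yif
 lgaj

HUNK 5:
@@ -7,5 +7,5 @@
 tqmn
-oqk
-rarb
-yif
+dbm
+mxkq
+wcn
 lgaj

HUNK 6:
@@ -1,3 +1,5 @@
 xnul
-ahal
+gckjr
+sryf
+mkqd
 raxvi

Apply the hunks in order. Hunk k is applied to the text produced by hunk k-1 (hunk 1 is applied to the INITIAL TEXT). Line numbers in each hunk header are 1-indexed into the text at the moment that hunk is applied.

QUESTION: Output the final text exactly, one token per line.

Answer: xnul
gckjr
sryf
mkqd
raxvi
xnl
ylkih
znumi
tqmn
dbm
mxkq
wcn
lgaj
qrlo
tdedo
wze
lps

Derivation:
Hunk 1: at line 3 remove [eqp,uscb,rkbr] add [xnl,ylkih,qaxpk] -> 12 lines: xnul ahal raxvi xnl ylkih qaxpk nwn fplhh qrlo tdedo wze lps
Hunk 2: at line 4 remove [qaxpk] add [znumi] -> 12 lines: xnul ahal raxvi xnl ylkih znumi nwn fplhh qrlo tdedo wze lps
Hunk 3: at line 6 remove [nwn,fplhh] add [bzpmz,yif,lgaj] -> 13 lines: xnul ahal raxvi xnl ylkih znumi bzpmz yif lgaj qrlo tdedo wze lps
Hunk 4: at line 5 remove [bzpmz] add [tqmn,oqk,rarb] -> 15 lines: xnul ahal raxvi xnl ylkih znumi tqmn oqk rarb yif lgaj qrlo tdedo wze lps
Hunk 5: at line 7 remove [oqk,rarb,yif] add [dbm,mxkq,wcn] -> 15 lines: xnul ahal raxvi xnl ylkih znumi tqmn dbm mxkq wcn lgaj qrlo tdedo wze lps
Hunk 6: at line 1 remove [ahal] add [gckjr,sryf,mkqd] -> 17 lines: xnul gckjr sryf mkqd raxvi xnl ylkih znumi tqmn dbm mxkq wcn lgaj qrlo tdedo wze lps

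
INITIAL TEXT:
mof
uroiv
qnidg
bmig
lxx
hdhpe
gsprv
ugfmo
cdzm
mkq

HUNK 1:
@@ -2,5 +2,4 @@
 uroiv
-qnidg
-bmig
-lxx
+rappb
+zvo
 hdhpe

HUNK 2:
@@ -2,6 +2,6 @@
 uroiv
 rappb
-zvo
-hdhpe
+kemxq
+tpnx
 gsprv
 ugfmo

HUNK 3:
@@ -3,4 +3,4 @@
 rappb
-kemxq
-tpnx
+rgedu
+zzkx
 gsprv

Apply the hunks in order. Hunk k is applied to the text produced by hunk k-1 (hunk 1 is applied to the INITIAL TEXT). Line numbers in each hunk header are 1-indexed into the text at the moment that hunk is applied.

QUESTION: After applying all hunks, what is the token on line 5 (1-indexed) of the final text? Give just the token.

Hunk 1: at line 2 remove [qnidg,bmig,lxx] add [rappb,zvo] -> 9 lines: mof uroiv rappb zvo hdhpe gsprv ugfmo cdzm mkq
Hunk 2: at line 2 remove [zvo,hdhpe] add [kemxq,tpnx] -> 9 lines: mof uroiv rappb kemxq tpnx gsprv ugfmo cdzm mkq
Hunk 3: at line 3 remove [kemxq,tpnx] add [rgedu,zzkx] -> 9 lines: mof uroiv rappb rgedu zzkx gsprv ugfmo cdzm mkq
Final line 5: zzkx

Answer: zzkx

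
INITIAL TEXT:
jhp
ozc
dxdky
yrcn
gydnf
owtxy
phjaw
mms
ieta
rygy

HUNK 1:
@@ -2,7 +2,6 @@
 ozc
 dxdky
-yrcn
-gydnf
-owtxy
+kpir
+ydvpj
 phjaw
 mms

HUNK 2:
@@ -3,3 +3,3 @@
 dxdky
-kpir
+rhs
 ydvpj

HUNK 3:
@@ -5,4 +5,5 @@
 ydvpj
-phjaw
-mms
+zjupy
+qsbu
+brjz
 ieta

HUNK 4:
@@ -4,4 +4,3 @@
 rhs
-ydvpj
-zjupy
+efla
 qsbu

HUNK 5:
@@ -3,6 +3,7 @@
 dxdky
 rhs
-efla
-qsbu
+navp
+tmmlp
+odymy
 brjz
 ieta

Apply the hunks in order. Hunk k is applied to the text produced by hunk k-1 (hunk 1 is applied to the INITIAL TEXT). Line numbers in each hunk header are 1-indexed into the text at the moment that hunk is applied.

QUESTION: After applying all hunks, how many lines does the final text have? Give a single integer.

Hunk 1: at line 2 remove [yrcn,gydnf,owtxy] add [kpir,ydvpj] -> 9 lines: jhp ozc dxdky kpir ydvpj phjaw mms ieta rygy
Hunk 2: at line 3 remove [kpir] add [rhs] -> 9 lines: jhp ozc dxdky rhs ydvpj phjaw mms ieta rygy
Hunk 3: at line 5 remove [phjaw,mms] add [zjupy,qsbu,brjz] -> 10 lines: jhp ozc dxdky rhs ydvpj zjupy qsbu brjz ieta rygy
Hunk 4: at line 4 remove [ydvpj,zjupy] add [efla] -> 9 lines: jhp ozc dxdky rhs efla qsbu brjz ieta rygy
Hunk 5: at line 3 remove [efla,qsbu] add [navp,tmmlp,odymy] -> 10 lines: jhp ozc dxdky rhs navp tmmlp odymy brjz ieta rygy
Final line count: 10

Answer: 10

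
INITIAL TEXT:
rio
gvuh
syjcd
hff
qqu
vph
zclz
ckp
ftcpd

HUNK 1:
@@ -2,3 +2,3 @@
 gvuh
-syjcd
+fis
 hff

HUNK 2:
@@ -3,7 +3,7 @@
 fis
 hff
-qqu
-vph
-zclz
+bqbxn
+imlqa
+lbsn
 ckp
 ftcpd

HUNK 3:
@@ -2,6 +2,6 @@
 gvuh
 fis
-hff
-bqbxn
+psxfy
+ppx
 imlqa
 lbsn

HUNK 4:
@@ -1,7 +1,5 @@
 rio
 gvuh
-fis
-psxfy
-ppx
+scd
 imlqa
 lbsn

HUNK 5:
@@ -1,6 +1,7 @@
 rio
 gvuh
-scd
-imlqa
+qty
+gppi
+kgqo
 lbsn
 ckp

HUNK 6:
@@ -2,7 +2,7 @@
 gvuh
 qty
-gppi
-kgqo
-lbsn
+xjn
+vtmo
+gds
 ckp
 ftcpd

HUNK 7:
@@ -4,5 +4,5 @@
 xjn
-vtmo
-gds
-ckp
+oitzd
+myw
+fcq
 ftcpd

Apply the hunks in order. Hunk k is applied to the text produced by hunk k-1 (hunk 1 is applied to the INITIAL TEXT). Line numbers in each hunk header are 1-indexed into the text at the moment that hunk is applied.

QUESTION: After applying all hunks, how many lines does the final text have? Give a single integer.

Hunk 1: at line 2 remove [syjcd] add [fis] -> 9 lines: rio gvuh fis hff qqu vph zclz ckp ftcpd
Hunk 2: at line 3 remove [qqu,vph,zclz] add [bqbxn,imlqa,lbsn] -> 9 lines: rio gvuh fis hff bqbxn imlqa lbsn ckp ftcpd
Hunk 3: at line 2 remove [hff,bqbxn] add [psxfy,ppx] -> 9 lines: rio gvuh fis psxfy ppx imlqa lbsn ckp ftcpd
Hunk 4: at line 1 remove [fis,psxfy,ppx] add [scd] -> 7 lines: rio gvuh scd imlqa lbsn ckp ftcpd
Hunk 5: at line 1 remove [scd,imlqa] add [qty,gppi,kgqo] -> 8 lines: rio gvuh qty gppi kgqo lbsn ckp ftcpd
Hunk 6: at line 2 remove [gppi,kgqo,lbsn] add [xjn,vtmo,gds] -> 8 lines: rio gvuh qty xjn vtmo gds ckp ftcpd
Hunk 7: at line 4 remove [vtmo,gds,ckp] add [oitzd,myw,fcq] -> 8 lines: rio gvuh qty xjn oitzd myw fcq ftcpd
Final line count: 8

Answer: 8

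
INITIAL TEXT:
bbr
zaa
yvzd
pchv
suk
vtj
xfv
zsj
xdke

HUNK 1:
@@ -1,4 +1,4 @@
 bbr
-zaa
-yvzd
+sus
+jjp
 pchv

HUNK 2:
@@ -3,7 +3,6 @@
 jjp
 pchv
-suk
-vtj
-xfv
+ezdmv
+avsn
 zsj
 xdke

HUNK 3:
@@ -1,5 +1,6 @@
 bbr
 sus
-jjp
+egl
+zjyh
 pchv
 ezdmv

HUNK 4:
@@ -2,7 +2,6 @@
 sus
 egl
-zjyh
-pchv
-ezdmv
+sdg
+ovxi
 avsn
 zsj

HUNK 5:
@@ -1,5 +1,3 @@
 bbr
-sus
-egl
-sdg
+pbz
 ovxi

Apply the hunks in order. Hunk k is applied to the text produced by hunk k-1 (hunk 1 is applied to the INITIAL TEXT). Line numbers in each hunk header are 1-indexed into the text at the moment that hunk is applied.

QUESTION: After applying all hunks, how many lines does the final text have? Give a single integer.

Hunk 1: at line 1 remove [zaa,yvzd] add [sus,jjp] -> 9 lines: bbr sus jjp pchv suk vtj xfv zsj xdke
Hunk 2: at line 3 remove [suk,vtj,xfv] add [ezdmv,avsn] -> 8 lines: bbr sus jjp pchv ezdmv avsn zsj xdke
Hunk 3: at line 1 remove [jjp] add [egl,zjyh] -> 9 lines: bbr sus egl zjyh pchv ezdmv avsn zsj xdke
Hunk 4: at line 2 remove [zjyh,pchv,ezdmv] add [sdg,ovxi] -> 8 lines: bbr sus egl sdg ovxi avsn zsj xdke
Hunk 5: at line 1 remove [sus,egl,sdg] add [pbz] -> 6 lines: bbr pbz ovxi avsn zsj xdke
Final line count: 6

Answer: 6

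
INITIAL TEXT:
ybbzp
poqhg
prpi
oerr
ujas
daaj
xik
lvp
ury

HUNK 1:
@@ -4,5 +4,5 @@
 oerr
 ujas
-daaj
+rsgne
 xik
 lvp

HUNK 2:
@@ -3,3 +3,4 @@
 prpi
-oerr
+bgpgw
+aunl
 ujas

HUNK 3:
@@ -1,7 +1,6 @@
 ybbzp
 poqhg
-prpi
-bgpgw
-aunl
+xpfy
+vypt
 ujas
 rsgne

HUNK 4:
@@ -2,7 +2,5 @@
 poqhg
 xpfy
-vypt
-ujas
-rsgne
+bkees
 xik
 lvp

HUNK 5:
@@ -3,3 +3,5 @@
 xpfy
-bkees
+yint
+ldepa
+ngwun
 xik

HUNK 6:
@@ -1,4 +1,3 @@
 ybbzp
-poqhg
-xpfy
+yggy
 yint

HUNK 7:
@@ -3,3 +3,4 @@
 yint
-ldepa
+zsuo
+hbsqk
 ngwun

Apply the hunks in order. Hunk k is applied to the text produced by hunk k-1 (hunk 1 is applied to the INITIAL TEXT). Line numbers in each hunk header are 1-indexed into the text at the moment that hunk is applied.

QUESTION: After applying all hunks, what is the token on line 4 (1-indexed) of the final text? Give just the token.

Answer: zsuo

Derivation:
Hunk 1: at line 4 remove [daaj] add [rsgne] -> 9 lines: ybbzp poqhg prpi oerr ujas rsgne xik lvp ury
Hunk 2: at line 3 remove [oerr] add [bgpgw,aunl] -> 10 lines: ybbzp poqhg prpi bgpgw aunl ujas rsgne xik lvp ury
Hunk 3: at line 1 remove [prpi,bgpgw,aunl] add [xpfy,vypt] -> 9 lines: ybbzp poqhg xpfy vypt ujas rsgne xik lvp ury
Hunk 4: at line 2 remove [vypt,ujas,rsgne] add [bkees] -> 7 lines: ybbzp poqhg xpfy bkees xik lvp ury
Hunk 5: at line 3 remove [bkees] add [yint,ldepa,ngwun] -> 9 lines: ybbzp poqhg xpfy yint ldepa ngwun xik lvp ury
Hunk 6: at line 1 remove [poqhg,xpfy] add [yggy] -> 8 lines: ybbzp yggy yint ldepa ngwun xik lvp ury
Hunk 7: at line 3 remove [ldepa] add [zsuo,hbsqk] -> 9 lines: ybbzp yggy yint zsuo hbsqk ngwun xik lvp ury
Final line 4: zsuo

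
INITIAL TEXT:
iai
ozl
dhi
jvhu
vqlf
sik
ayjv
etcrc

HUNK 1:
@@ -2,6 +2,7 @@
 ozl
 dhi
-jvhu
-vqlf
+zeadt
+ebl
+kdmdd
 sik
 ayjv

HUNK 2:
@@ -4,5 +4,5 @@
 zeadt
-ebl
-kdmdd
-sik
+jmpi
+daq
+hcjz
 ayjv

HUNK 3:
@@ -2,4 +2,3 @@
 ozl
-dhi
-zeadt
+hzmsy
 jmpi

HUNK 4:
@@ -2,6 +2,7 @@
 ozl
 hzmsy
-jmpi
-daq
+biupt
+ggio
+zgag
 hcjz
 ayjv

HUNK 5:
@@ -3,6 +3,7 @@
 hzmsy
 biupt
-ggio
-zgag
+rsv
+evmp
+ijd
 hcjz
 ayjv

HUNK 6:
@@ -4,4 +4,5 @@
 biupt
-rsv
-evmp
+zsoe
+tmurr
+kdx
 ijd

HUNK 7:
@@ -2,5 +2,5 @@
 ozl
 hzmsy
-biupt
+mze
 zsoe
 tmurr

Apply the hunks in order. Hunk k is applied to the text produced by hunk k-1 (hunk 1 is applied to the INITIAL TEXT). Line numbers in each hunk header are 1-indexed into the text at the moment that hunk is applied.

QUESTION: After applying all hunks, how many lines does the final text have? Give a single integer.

Hunk 1: at line 2 remove [jvhu,vqlf] add [zeadt,ebl,kdmdd] -> 9 lines: iai ozl dhi zeadt ebl kdmdd sik ayjv etcrc
Hunk 2: at line 4 remove [ebl,kdmdd,sik] add [jmpi,daq,hcjz] -> 9 lines: iai ozl dhi zeadt jmpi daq hcjz ayjv etcrc
Hunk 3: at line 2 remove [dhi,zeadt] add [hzmsy] -> 8 lines: iai ozl hzmsy jmpi daq hcjz ayjv etcrc
Hunk 4: at line 2 remove [jmpi,daq] add [biupt,ggio,zgag] -> 9 lines: iai ozl hzmsy biupt ggio zgag hcjz ayjv etcrc
Hunk 5: at line 3 remove [ggio,zgag] add [rsv,evmp,ijd] -> 10 lines: iai ozl hzmsy biupt rsv evmp ijd hcjz ayjv etcrc
Hunk 6: at line 4 remove [rsv,evmp] add [zsoe,tmurr,kdx] -> 11 lines: iai ozl hzmsy biupt zsoe tmurr kdx ijd hcjz ayjv etcrc
Hunk 7: at line 2 remove [biupt] add [mze] -> 11 lines: iai ozl hzmsy mze zsoe tmurr kdx ijd hcjz ayjv etcrc
Final line count: 11

Answer: 11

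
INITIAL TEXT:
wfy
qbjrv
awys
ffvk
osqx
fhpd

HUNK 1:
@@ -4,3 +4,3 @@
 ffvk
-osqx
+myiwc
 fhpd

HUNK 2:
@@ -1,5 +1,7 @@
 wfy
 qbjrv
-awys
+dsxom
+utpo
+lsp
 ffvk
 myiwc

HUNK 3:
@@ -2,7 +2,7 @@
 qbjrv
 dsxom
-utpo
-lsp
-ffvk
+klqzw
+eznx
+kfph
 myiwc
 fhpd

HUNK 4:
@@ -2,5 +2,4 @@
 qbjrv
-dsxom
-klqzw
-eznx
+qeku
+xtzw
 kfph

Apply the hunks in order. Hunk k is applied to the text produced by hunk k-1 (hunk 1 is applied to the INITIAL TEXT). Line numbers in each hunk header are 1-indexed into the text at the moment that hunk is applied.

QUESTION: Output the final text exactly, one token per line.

Answer: wfy
qbjrv
qeku
xtzw
kfph
myiwc
fhpd

Derivation:
Hunk 1: at line 4 remove [osqx] add [myiwc] -> 6 lines: wfy qbjrv awys ffvk myiwc fhpd
Hunk 2: at line 1 remove [awys] add [dsxom,utpo,lsp] -> 8 lines: wfy qbjrv dsxom utpo lsp ffvk myiwc fhpd
Hunk 3: at line 2 remove [utpo,lsp,ffvk] add [klqzw,eznx,kfph] -> 8 lines: wfy qbjrv dsxom klqzw eznx kfph myiwc fhpd
Hunk 4: at line 2 remove [dsxom,klqzw,eznx] add [qeku,xtzw] -> 7 lines: wfy qbjrv qeku xtzw kfph myiwc fhpd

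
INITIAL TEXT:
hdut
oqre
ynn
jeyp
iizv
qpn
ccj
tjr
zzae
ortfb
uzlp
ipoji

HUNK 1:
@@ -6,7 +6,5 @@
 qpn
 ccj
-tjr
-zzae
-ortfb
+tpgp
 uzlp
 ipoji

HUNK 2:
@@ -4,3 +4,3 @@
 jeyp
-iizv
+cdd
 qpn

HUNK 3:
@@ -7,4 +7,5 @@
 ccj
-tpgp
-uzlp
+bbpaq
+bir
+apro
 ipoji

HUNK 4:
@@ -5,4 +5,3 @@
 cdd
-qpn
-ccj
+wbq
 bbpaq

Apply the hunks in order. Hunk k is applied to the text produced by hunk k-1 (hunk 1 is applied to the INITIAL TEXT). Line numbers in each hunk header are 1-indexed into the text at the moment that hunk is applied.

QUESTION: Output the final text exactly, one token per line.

Answer: hdut
oqre
ynn
jeyp
cdd
wbq
bbpaq
bir
apro
ipoji

Derivation:
Hunk 1: at line 6 remove [tjr,zzae,ortfb] add [tpgp] -> 10 lines: hdut oqre ynn jeyp iizv qpn ccj tpgp uzlp ipoji
Hunk 2: at line 4 remove [iizv] add [cdd] -> 10 lines: hdut oqre ynn jeyp cdd qpn ccj tpgp uzlp ipoji
Hunk 3: at line 7 remove [tpgp,uzlp] add [bbpaq,bir,apro] -> 11 lines: hdut oqre ynn jeyp cdd qpn ccj bbpaq bir apro ipoji
Hunk 4: at line 5 remove [qpn,ccj] add [wbq] -> 10 lines: hdut oqre ynn jeyp cdd wbq bbpaq bir apro ipoji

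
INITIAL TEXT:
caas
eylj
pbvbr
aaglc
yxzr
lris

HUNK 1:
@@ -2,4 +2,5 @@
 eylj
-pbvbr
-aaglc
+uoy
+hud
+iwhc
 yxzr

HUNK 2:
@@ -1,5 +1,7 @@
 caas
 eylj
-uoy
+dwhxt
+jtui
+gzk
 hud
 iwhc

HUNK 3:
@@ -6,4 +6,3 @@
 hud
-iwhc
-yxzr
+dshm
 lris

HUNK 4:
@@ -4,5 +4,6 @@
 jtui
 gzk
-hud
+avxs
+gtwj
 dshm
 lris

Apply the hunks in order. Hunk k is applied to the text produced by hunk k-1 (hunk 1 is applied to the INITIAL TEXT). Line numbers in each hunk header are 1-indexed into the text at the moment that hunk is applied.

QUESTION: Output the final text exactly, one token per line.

Hunk 1: at line 2 remove [pbvbr,aaglc] add [uoy,hud,iwhc] -> 7 lines: caas eylj uoy hud iwhc yxzr lris
Hunk 2: at line 1 remove [uoy] add [dwhxt,jtui,gzk] -> 9 lines: caas eylj dwhxt jtui gzk hud iwhc yxzr lris
Hunk 3: at line 6 remove [iwhc,yxzr] add [dshm] -> 8 lines: caas eylj dwhxt jtui gzk hud dshm lris
Hunk 4: at line 4 remove [hud] add [avxs,gtwj] -> 9 lines: caas eylj dwhxt jtui gzk avxs gtwj dshm lris

Answer: caas
eylj
dwhxt
jtui
gzk
avxs
gtwj
dshm
lris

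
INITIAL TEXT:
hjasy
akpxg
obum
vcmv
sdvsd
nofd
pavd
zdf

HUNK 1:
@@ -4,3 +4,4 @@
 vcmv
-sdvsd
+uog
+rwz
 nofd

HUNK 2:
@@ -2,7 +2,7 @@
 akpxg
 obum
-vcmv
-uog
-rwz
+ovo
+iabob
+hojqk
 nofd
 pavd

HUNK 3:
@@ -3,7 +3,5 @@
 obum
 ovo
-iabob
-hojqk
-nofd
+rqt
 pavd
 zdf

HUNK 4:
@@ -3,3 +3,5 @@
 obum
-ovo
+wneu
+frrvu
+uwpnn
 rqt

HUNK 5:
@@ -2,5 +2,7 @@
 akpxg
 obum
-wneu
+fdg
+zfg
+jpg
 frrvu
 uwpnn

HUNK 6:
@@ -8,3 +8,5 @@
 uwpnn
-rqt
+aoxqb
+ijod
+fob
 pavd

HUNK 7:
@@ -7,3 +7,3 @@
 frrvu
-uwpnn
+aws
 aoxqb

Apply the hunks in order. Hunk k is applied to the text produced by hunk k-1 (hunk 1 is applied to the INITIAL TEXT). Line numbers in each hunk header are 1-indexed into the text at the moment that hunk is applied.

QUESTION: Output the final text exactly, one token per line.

Hunk 1: at line 4 remove [sdvsd] add [uog,rwz] -> 9 lines: hjasy akpxg obum vcmv uog rwz nofd pavd zdf
Hunk 2: at line 2 remove [vcmv,uog,rwz] add [ovo,iabob,hojqk] -> 9 lines: hjasy akpxg obum ovo iabob hojqk nofd pavd zdf
Hunk 3: at line 3 remove [iabob,hojqk,nofd] add [rqt] -> 7 lines: hjasy akpxg obum ovo rqt pavd zdf
Hunk 4: at line 3 remove [ovo] add [wneu,frrvu,uwpnn] -> 9 lines: hjasy akpxg obum wneu frrvu uwpnn rqt pavd zdf
Hunk 5: at line 2 remove [wneu] add [fdg,zfg,jpg] -> 11 lines: hjasy akpxg obum fdg zfg jpg frrvu uwpnn rqt pavd zdf
Hunk 6: at line 8 remove [rqt] add [aoxqb,ijod,fob] -> 13 lines: hjasy akpxg obum fdg zfg jpg frrvu uwpnn aoxqb ijod fob pavd zdf
Hunk 7: at line 7 remove [uwpnn] add [aws] -> 13 lines: hjasy akpxg obum fdg zfg jpg frrvu aws aoxqb ijod fob pavd zdf

Answer: hjasy
akpxg
obum
fdg
zfg
jpg
frrvu
aws
aoxqb
ijod
fob
pavd
zdf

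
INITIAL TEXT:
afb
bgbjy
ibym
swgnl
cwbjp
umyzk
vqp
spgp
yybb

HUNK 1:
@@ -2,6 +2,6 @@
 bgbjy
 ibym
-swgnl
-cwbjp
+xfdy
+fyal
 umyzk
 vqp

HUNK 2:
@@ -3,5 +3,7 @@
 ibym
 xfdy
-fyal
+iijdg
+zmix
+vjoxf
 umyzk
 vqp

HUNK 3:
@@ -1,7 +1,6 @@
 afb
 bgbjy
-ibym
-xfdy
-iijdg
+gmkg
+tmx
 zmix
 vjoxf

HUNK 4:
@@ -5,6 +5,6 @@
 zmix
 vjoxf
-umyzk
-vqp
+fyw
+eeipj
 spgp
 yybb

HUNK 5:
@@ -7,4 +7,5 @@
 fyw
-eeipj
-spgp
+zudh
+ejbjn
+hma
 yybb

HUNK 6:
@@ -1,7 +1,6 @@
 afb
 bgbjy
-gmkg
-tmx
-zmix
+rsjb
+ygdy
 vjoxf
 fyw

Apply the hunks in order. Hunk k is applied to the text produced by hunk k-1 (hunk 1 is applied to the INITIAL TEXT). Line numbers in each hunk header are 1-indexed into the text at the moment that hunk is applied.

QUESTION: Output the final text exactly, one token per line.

Answer: afb
bgbjy
rsjb
ygdy
vjoxf
fyw
zudh
ejbjn
hma
yybb

Derivation:
Hunk 1: at line 2 remove [swgnl,cwbjp] add [xfdy,fyal] -> 9 lines: afb bgbjy ibym xfdy fyal umyzk vqp spgp yybb
Hunk 2: at line 3 remove [fyal] add [iijdg,zmix,vjoxf] -> 11 lines: afb bgbjy ibym xfdy iijdg zmix vjoxf umyzk vqp spgp yybb
Hunk 3: at line 1 remove [ibym,xfdy,iijdg] add [gmkg,tmx] -> 10 lines: afb bgbjy gmkg tmx zmix vjoxf umyzk vqp spgp yybb
Hunk 4: at line 5 remove [umyzk,vqp] add [fyw,eeipj] -> 10 lines: afb bgbjy gmkg tmx zmix vjoxf fyw eeipj spgp yybb
Hunk 5: at line 7 remove [eeipj,spgp] add [zudh,ejbjn,hma] -> 11 lines: afb bgbjy gmkg tmx zmix vjoxf fyw zudh ejbjn hma yybb
Hunk 6: at line 1 remove [gmkg,tmx,zmix] add [rsjb,ygdy] -> 10 lines: afb bgbjy rsjb ygdy vjoxf fyw zudh ejbjn hma yybb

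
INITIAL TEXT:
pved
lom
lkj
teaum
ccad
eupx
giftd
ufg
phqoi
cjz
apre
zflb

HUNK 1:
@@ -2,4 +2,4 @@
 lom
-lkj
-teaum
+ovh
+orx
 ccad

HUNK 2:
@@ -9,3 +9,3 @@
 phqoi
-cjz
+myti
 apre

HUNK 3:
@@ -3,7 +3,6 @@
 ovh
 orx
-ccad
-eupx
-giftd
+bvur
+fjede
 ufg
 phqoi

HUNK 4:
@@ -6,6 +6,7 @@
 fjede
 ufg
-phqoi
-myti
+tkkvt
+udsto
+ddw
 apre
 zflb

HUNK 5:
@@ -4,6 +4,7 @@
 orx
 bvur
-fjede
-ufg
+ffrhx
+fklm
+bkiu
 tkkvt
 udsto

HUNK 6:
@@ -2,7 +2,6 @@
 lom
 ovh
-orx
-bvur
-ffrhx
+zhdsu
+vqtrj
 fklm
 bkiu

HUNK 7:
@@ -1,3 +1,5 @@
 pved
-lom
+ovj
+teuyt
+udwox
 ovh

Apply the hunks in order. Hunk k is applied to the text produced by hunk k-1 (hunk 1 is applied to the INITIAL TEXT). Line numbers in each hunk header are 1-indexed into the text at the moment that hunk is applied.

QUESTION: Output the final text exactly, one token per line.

Answer: pved
ovj
teuyt
udwox
ovh
zhdsu
vqtrj
fklm
bkiu
tkkvt
udsto
ddw
apre
zflb

Derivation:
Hunk 1: at line 2 remove [lkj,teaum] add [ovh,orx] -> 12 lines: pved lom ovh orx ccad eupx giftd ufg phqoi cjz apre zflb
Hunk 2: at line 9 remove [cjz] add [myti] -> 12 lines: pved lom ovh orx ccad eupx giftd ufg phqoi myti apre zflb
Hunk 3: at line 3 remove [ccad,eupx,giftd] add [bvur,fjede] -> 11 lines: pved lom ovh orx bvur fjede ufg phqoi myti apre zflb
Hunk 4: at line 6 remove [phqoi,myti] add [tkkvt,udsto,ddw] -> 12 lines: pved lom ovh orx bvur fjede ufg tkkvt udsto ddw apre zflb
Hunk 5: at line 4 remove [fjede,ufg] add [ffrhx,fklm,bkiu] -> 13 lines: pved lom ovh orx bvur ffrhx fklm bkiu tkkvt udsto ddw apre zflb
Hunk 6: at line 2 remove [orx,bvur,ffrhx] add [zhdsu,vqtrj] -> 12 lines: pved lom ovh zhdsu vqtrj fklm bkiu tkkvt udsto ddw apre zflb
Hunk 7: at line 1 remove [lom] add [ovj,teuyt,udwox] -> 14 lines: pved ovj teuyt udwox ovh zhdsu vqtrj fklm bkiu tkkvt udsto ddw apre zflb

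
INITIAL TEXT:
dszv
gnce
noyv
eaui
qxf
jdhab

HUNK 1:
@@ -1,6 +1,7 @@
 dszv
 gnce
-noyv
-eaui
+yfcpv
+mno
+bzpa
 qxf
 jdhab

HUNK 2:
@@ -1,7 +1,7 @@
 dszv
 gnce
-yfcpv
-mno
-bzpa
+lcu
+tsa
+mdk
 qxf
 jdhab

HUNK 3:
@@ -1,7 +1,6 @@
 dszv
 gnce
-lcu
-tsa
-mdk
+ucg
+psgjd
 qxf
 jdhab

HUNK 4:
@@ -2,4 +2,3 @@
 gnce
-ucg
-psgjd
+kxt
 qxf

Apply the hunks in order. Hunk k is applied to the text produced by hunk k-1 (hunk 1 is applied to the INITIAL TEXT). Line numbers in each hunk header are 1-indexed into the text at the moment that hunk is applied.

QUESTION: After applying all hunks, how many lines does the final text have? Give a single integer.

Hunk 1: at line 1 remove [noyv,eaui] add [yfcpv,mno,bzpa] -> 7 lines: dszv gnce yfcpv mno bzpa qxf jdhab
Hunk 2: at line 1 remove [yfcpv,mno,bzpa] add [lcu,tsa,mdk] -> 7 lines: dszv gnce lcu tsa mdk qxf jdhab
Hunk 3: at line 1 remove [lcu,tsa,mdk] add [ucg,psgjd] -> 6 lines: dszv gnce ucg psgjd qxf jdhab
Hunk 4: at line 2 remove [ucg,psgjd] add [kxt] -> 5 lines: dszv gnce kxt qxf jdhab
Final line count: 5

Answer: 5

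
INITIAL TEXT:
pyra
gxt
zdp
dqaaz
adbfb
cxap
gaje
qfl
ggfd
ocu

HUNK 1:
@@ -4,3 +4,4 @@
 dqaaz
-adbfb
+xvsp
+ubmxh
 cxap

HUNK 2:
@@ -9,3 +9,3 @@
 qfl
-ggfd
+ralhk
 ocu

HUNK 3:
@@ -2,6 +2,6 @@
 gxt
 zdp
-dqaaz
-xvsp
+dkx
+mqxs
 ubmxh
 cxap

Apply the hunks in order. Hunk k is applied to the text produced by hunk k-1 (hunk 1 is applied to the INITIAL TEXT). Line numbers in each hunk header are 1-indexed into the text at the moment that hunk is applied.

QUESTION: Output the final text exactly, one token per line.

Answer: pyra
gxt
zdp
dkx
mqxs
ubmxh
cxap
gaje
qfl
ralhk
ocu

Derivation:
Hunk 1: at line 4 remove [adbfb] add [xvsp,ubmxh] -> 11 lines: pyra gxt zdp dqaaz xvsp ubmxh cxap gaje qfl ggfd ocu
Hunk 2: at line 9 remove [ggfd] add [ralhk] -> 11 lines: pyra gxt zdp dqaaz xvsp ubmxh cxap gaje qfl ralhk ocu
Hunk 3: at line 2 remove [dqaaz,xvsp] add [dkx,mqxs] -> 11 lines: pyra gxt zdp dkx mqxs ubmxh cxap gaje qfl ralhk ocu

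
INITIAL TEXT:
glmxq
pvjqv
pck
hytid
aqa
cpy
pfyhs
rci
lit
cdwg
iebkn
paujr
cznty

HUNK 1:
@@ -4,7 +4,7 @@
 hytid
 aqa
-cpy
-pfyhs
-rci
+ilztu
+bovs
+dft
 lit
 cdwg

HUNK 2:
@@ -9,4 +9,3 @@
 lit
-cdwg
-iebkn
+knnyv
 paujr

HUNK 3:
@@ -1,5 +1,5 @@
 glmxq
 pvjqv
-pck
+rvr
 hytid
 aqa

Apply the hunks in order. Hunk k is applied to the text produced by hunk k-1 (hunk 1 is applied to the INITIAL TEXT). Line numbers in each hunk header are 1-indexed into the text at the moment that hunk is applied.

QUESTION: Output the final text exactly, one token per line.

Answer: glmxq
pvjqv
rvr
hytid
aqa
ilztu
bovs
dft
lit
knnyv
paujr
cznty

Derivation:
Hunk 1: at line 4 remove [cpy,pfyhs,rci] add [ilztu,bovs,dft] -> 13 lines: glmxq pvjqv pck hytid aqa ilztu bovs dft lit cdwg iebkn paujr cznty
Hunk 2: at line 9 remove [cdwg,iebkn] add [knnyv] -> 12 lines: glmxq pvjqv pck hytid aqa ilztu bovs dft lit knnyv paujr cznty
Hunk 3: at line 1 remove [pck] add [rvr] -> 12 lines: glmxq pvjqv rvr hytid aqa ilztu bovs dft lit knnyv paujr cznty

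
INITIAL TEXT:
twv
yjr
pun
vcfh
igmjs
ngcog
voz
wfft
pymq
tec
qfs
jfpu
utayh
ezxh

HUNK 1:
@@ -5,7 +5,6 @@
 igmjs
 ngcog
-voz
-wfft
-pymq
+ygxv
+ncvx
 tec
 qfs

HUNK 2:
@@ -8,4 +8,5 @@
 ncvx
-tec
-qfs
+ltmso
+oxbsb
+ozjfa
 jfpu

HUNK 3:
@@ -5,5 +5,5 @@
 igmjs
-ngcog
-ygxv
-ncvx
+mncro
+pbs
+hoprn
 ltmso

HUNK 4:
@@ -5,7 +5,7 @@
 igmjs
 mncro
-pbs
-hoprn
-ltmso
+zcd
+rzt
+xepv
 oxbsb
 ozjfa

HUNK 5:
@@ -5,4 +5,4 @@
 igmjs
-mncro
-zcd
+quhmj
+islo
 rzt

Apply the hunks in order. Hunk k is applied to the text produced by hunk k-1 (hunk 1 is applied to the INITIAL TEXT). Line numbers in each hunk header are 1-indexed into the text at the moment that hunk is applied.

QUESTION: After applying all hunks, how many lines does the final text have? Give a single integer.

Answer: 14

Derivation:
Hunk 1: at line 5 remove [voz,wfft,pymq] add [ygxv,ncvx] -> 13 lines: twv yjr pun vcfh igmjs ngcog ygxv ncvx tec qfs jfpu utayh ezxh
Hunk 2: at line 8 remove [tec,qfs] add [ltmso,oxbsb,ozjfa] -> 14 lines: twv yjr pun vcfh igmjs ngcog ygxv ncvx ltmso oxbsb ozjfa jfpu utayh ezxh
Hunk 3: at line 5 remove [ngcog,ygxv,ncvx] add [mncro,pbs,hoprn] -> 14 lines: twv yjr pun vcfh igmjs mncro pbs hoprn ltmso oxbsb ozjfa jfpu utayh ezxh
Hunk 4: at line 5 remove [pbs,hoprn,ltmso] add [zcd,rzt,xepv] -> 14 lines: twv yjr pun vcfh igmjs mncro zcd rzt xepv oxbsb ozjfa jfpu utayh ezxh
Hunk 5: at line 5 remove [mncro,zcd] add [quhmj,islo] -> 14 lines: twv yjr pun vcfh igmjs quhmj islo rzt xepv oxbsb ozjfa jfpu utayh ezxh
Final line count: 14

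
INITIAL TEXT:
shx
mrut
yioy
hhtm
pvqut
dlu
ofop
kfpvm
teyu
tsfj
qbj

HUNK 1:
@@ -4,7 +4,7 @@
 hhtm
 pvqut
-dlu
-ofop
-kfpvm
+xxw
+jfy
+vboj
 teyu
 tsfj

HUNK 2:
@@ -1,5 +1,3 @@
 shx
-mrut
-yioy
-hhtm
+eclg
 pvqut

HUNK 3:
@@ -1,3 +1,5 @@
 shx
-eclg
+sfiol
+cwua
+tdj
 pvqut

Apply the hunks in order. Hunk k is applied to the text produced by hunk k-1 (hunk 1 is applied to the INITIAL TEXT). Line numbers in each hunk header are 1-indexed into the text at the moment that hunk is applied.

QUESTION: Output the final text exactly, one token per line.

Answer: shx
sfiol
cwua
tdj
pvqut
xxw
jfy
vboj
teyu
tsfj
qbj

Derivation:
Hunk 1: at line 4 remove [dlu,ofop,kfpvm] add [xxw,jfy,vboj] -> 11 lines: shx mrut yioy hhtm pvqut xxw jfy vboj teyu tsfj qbj
Hunk 2: at line 1 remove [mrut,yioy,hhtm] add [eclg] -> 9 lines: shx eclg pvqut xxw jfy vboj teyu tsfj qbj
Hunk 3: at line 1 remove [eclg] add [sfiol,cwua,tdj] -> 11 lines: shx sfiol cwua tdj pvqut xxw jfy vboj teyu tsfj qbj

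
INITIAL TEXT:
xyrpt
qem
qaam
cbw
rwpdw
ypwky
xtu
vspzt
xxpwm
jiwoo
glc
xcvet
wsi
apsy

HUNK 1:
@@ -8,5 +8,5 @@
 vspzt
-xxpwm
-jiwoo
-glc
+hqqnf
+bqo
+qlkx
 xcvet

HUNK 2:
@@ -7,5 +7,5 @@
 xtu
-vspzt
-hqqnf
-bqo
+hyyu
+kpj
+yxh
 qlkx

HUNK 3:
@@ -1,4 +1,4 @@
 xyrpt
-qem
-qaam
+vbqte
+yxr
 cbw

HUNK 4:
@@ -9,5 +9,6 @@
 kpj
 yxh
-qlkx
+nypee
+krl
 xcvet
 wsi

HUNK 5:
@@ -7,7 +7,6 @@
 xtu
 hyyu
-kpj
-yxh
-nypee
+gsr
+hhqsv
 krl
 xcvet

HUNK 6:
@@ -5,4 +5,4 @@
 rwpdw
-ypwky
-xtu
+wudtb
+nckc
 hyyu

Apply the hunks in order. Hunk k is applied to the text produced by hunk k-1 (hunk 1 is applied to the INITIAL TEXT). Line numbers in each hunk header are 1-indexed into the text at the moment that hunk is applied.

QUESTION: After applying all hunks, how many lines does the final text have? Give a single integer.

Hunk 1: at line 8 remove [xxpwm,jiwoo,glc] add [hqqnf,bqo,qlkx] -> 14 lines: xyrpt qem qaam cbw rwpdw ypwky xtu vspzt hqqnf bqo qlkx xcvet wsi apsy
Hunk 2: at line 7 remove [vspzt,hqqnf,bqo] add [hyyu,kpj,yxh] -> 14 lines: xyrpt qem qaam cbw rwpdw ypwky xtu hyyu kpj yxh qlkx xcvet wsi apsy
Hunk 3: at line 1 remove [qem,qaam] add [vbqte,yxr] -> 14 lines: xyrpt vbqte yxr cbw rwpdw ypwky xtu hyyu kpj yxh qlkx xcvet wsi apsy
Hunk 4: at line 9 remove [qlkx] add [nypee,krl] -> 15 lines: xyrpt vbqte yxr cbw rwpdw ypwky xtu hyyu kpj yxh nypee krl xcvet wsi apsy
Hunk 5: at line 7 remove [kpj,yxh,nypee] add [gsr,hhqsv] -> 14 lines: xyrpt vbqte yxr cbw rwpdw ypwky xtu hyyu gsr hhqsv krl xcvet wsi apsy
Hunk 6: at line 5 remove [ypwky,xtu] add [wudtb,nckc] -> 14 lines: xyrpt vbqte yxr cbw rwpdw wudtb nckc hyyu gsr hhqsv krl xcvet wsi apsy
Final line count: 14

Answer: 14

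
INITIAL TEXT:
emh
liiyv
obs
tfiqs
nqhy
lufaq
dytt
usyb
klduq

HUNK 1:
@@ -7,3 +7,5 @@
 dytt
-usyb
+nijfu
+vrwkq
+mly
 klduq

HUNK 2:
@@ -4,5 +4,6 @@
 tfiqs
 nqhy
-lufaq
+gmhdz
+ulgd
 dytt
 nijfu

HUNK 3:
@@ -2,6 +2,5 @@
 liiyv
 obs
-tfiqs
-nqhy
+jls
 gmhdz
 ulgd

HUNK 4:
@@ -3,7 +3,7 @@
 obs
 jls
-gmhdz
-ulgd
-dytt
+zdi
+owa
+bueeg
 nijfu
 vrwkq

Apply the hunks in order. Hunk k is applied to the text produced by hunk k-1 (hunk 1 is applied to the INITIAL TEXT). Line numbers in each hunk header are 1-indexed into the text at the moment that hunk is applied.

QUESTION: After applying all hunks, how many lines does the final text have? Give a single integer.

Hunk 1: at line 7 remove [usyb] add [nijfu,vrwkq,mly] -> 11 lines: emh liiyv obs tfiqs nqhy lufaq dytt nijfu vrwkq mly klduq
Hunk 2: at line 4 remove [lufaq] add [gmhdz,ulgd] -> 12 lines: emh liiyv obs tfiqs nqhy gmhdz ulgd dytt nijfu vrwkq mly klduq
Hunk 3: at line 2 remove [tfiqs,nqhy] add [jls] -> 11 lines: emh liiyv obs jls gmhdz ulgd dytt nijfu vrwkq mly klduq
Hunk 4: at line 3 remove [gmhdz,ulgd,dytt] add [zdi,owa,bueeg] -> 11 lines: emh liiyv obs jls zdi owa bueeg nijfu vrwkq mly klduq
Final line count: 11

Answer: 11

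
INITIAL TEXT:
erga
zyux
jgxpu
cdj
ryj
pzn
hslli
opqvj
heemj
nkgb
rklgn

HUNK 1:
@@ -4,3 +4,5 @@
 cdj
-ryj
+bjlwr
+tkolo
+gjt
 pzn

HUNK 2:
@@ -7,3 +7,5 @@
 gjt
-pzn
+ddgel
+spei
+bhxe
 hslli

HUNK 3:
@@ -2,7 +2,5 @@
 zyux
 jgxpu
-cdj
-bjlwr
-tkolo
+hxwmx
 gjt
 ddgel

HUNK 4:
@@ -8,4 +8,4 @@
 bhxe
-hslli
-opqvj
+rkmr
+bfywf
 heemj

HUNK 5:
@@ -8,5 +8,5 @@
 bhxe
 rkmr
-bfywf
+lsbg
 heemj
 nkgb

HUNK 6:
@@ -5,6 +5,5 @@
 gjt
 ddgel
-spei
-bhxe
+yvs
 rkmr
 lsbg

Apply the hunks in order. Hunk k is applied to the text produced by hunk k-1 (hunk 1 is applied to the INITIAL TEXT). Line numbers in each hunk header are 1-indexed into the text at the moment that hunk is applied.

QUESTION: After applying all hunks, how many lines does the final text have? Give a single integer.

Answer: 12

Derivation:
Hunk 1: at line 4 remove [ryj] add [bjlwr,tkolo,gjt] -> 13 lines: erga zyux jgxpu cdj bjlwr tkolo gjt pzn hslli opqvj heemj nkgb rklgn
Hunk 2: at line 7 remove [pzn] add [ddgel,spei,bhxe] -> 15 lines: erga zyux jgxpu cdj bjlwr tkolo gjt ddgel spei bhxe hslli opqvj heemj nkgb rklgn
Hunk 3: at line 2 remove [cdj,bjlwr,tkolo] add [hxwmx] -> 13 lines: erga zyux jgxpu hxwmx gjt ddgel spei bhxe hslli opqvj heemj nkgb rklgn
Hunk 4: at line 8 remove [hslli,opqvj] add [rkmr,bfywf] -> 13 lines: erga zyux jgxpu hxwmx gjt ddgel spei bhxe rkmr bfywf heemj nkgb rklgn
Hunk 5: at line 8 remove [bfywf] add [lsbg] -> 13 lines: erga zyux jgxpu hxwmx gjt ddgel spei bhxe rkmr lsbg heemj nkgb rklgn
Hunk 6: at line 5 remove [spei,bhxe] add [yvs] -> 12 lines: erga zyux jgxpu hxwmx gjt ddgel yvs rkmr lsbg heemj nkgb rklgn
Final line count: 12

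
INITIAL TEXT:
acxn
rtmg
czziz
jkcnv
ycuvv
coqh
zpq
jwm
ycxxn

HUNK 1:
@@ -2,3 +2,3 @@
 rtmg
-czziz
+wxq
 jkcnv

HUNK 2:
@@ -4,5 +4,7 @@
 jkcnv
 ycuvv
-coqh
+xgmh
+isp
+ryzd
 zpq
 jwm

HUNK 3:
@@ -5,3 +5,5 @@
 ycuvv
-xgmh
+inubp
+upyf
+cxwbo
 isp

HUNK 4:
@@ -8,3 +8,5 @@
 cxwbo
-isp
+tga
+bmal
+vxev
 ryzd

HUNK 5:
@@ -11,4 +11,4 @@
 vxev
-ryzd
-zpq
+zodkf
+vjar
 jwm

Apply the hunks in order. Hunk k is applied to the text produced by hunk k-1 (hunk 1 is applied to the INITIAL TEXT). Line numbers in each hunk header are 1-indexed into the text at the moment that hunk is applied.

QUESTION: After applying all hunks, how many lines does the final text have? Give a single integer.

Hunk 1: at line 2 remove [czziz] add [wxq] -> 9 lines: acxn rtmg wxq jkcnv ycuvv coqh zpq jwm ycxxn
Hunk 2: at line 4 remove [coqh] add [xgmh,isp,ryzd] -> 11 lines: acxn rtmg wxq jkcnv ycuvv xgmh isp ryzd zpq jwm ycxxn
Hunk 3: at line 5 remove [xgmh] add [inubp,upyf,cxwbo] -> 13 lines: acxn rtmg wxq jkcnv ycuvv inubp upyf cxwbo isp ryzd zpq jwm ycxxn
Hunk 4: at line 8 remove [isp] add [tga,bmal,vxev] -> 15 lines: acxn rtmg wxq jkcnv ycuvv inubp upyf cxwbo tga bmal vxev ryzd zpq jwm ycxxn
Hunk 5: at line 11 remove [ryzd,zpq] add [zodkf,vjar] -> 15 lines: acxn rtmg wxq jkcnv ycuvv inubp upyf cxwbo tga bmal vxev zodkf vjar jwm ycxxn
Final line count: 15

Answer: 15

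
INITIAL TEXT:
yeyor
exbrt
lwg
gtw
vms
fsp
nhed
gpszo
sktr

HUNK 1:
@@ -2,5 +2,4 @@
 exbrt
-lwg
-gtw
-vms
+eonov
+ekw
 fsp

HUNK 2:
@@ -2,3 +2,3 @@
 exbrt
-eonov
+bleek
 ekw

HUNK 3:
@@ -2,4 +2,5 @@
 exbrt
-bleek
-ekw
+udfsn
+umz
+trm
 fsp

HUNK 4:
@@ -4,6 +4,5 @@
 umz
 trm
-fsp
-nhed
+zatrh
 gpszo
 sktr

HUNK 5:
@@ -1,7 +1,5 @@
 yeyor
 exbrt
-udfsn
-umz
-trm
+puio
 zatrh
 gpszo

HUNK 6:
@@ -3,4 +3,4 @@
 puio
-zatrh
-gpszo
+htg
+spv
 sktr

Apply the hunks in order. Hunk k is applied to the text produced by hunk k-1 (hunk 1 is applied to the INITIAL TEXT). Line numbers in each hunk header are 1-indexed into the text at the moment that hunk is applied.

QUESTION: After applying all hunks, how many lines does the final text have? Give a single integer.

Hunk 1: at line 2 remove [lwg,gtw,vms] add [eonov,ekw] -> 8 lines: yeyor exbrt eonov ekw fsp nhed gpszo sktr
Hunk 2: at line 2 remove [eonov] add [bleek] -> 8 lines: yeyor exbrt bleek ekw fsp nhed gpszo sktr
Hunk 3: at line 2 remove [bleek,ekw] add [udfsn,umz,trm] -> 9 lines: yeyor exbrt udfsn umz trm fsp nhed gpszo sktr
Hunk 4: at line 4 remove [fsp,nhed] add [zatrh] -> 8 lines: yeyor exbrt udfsn umz trm zatrh gpszo sktr
Hunk 5: at line 1 remove [udfsn,umz,trm] add [puio] -> 6 lines: yeyor exbrt puio zatrh gpszo sktr
Hunk 6: at line 3 remove [zatrh,gpszo] add [htg,spv] -> 6 lines: yeyor exbrt puio htg spv sktr
Final line count: 6

Answer: 6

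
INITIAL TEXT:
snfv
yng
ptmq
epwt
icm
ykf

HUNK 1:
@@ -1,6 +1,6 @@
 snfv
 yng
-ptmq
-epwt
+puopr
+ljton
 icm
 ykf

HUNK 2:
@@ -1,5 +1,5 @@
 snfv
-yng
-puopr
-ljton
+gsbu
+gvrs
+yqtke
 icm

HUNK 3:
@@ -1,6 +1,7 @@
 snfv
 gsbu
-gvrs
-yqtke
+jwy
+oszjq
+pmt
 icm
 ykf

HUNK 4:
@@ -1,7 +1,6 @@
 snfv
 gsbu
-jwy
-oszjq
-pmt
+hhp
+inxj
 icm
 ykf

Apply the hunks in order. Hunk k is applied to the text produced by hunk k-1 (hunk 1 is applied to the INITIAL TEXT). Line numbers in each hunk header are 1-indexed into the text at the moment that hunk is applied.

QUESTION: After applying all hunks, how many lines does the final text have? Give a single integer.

Hunk 1: at line 1 remove [ptmq,epwt] add [puopr,ljton] -> 6 lines: snfv yng puopr ljton icm ykf
Hunk 2: at line 1 remove [yng,puopr,ljton] add [gsbu,gvrs,yqtke] -> 6 lines: snfv gsbu gvrs yqtke icm ykf
Hunk 3: at line 1 remove [gvrs,yqtke] add [jwy,oszjq,pmt] -> 7 lines: snfv gsbu jwy oszjq pmt icm ykf
Hunk 4: at line 1 remove [jwy,oszjq,pmt] add [hhp,inxj] -> 6 lines: snfv gsbu hhp inxj icm ykf
Final line count: 6

Answer: 6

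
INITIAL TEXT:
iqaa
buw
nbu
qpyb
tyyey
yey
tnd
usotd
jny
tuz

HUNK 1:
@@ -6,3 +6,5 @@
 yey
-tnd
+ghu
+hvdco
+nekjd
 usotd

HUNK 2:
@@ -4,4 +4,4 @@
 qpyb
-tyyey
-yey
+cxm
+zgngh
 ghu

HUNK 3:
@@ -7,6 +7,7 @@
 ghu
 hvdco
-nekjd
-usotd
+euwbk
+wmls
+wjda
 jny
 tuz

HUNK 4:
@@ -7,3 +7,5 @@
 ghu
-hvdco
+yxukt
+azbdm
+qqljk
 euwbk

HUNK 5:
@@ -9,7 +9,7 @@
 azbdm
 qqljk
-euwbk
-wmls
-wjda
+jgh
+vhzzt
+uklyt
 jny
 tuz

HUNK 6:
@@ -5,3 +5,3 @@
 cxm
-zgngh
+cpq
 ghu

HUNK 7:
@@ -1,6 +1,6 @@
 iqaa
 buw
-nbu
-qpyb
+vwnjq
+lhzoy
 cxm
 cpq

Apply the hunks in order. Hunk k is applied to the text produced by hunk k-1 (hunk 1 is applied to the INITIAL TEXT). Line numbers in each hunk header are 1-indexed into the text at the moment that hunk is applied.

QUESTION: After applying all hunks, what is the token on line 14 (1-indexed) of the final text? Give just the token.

Hunk 1: at line 6 remove [tnd] add [ghu,hvdco,nekjd] -> 12 lines: iqaa buw nbu qpyb tyyey yey ghu hvdco nekjd usotd jny tuz
Hunk 2: at line 4 remove [tyyey,yey] add [cxm,zgngh] -> 12 lines: iqaa buw nbu qpyb cxm zgngh ghu hvdco nekjd usotd jny tuz
Hunk 3: at line 7 remove [nekjd,usotd] add [euwbk,wmls,wjda] -> 13 lines: iqaa buw nbu qpyb cxm zgngh ghu hvdco euwbk wmls wjda jny tuz
Hunk 4: at line 7 remove [hvdco] add [yxukt,azbdm,qqljk] -> 15 lines: iqaa buw nbu qpyb cxm zgngh ghu yxukt azbdm qqljk euwbk wmls wjda jny tuz
Hunk 5: at line 9 remove [euwbk,wmls,wjda] add [jgh,vhzzt,uklyt] -> 15 lines: iqaa buw nbu qpyb cxm zgngh ghu yxukt azbdm qqljk jgh vhzzt uklyt jny tuz
Hunk 6: at line 5 remove [zgngh] add [cpq] -> 15 lines: iqaa buw nbu qpyb cxm cpq ghu yxukt azbdm qqljk jgh vhzzt uklyt jny tuz
Hunk 7: at line 1 remove [nbu,qpyb] add [vwnjq,lhzoy] -> 15 lines: iqaa buw vwnjq lhzoy cxm cpq ghu yxukt azbdm qqljk jgh vhzzt uklyt jny tuz
Final line 14: jny

Answer: jny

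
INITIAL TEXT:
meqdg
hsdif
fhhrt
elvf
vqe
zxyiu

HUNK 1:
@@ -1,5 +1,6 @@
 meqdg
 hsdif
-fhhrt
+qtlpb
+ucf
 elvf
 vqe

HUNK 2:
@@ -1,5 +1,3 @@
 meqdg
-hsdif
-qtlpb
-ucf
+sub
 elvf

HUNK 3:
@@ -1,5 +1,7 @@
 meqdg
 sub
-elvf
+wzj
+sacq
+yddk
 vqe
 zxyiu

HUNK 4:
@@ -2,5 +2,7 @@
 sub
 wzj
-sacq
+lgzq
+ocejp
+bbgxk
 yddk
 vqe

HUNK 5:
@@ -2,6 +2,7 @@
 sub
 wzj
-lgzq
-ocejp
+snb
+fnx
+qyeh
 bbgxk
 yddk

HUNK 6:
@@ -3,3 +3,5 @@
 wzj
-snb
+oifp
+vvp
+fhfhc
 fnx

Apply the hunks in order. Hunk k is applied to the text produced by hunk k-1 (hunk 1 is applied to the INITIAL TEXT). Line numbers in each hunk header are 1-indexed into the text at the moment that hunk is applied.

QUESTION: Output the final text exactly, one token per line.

Answer: meqdg
sub
wzj
oifp
vvp
fhfhc
fnx
qyeh
bbgxk
yddk
vqe
zxyiu

Derivation:
Hunk 1: at line 1 remove [fhhrt] add [qtlpb,ucf] -> 7 lines: meqdg hsdif qtlpb ucf elvf vqe zxyiu
Hunk 2: at line 1 remove [hsdif,qtlpb,ucf] add [sub] -> 5 lines: meqdg sub elvf vqe zxyiu
Hunk 3: at line 1 remove [elvf] add [wzj,sacq,yddk] -> 7 lines: meqdg sub wzj sacq yddk vqe zxyiu
Hunk 4: at line 2 remove [sacq] add [lgzq,ocejp,bbgxk] -> 9 lines: meqdg sub wzj lgzq ocejp bbgxk yddk vqe zxyiu
Hunk 5: at line 2 remove [lgzq,ocejp] add [snb,fnx,qyeh] -> 10 lines: meqdg sub wzj snb fnx qyeh bbgxk yddk vqe zxyiu
Hunk 6: at line 3 remove [snb] add [oifp,vvp,fhfhc] -> 12 lines: meqdg sub wzj oifp vvp fhfhc fnx qyeh bbgxk yddk vqe zxyiu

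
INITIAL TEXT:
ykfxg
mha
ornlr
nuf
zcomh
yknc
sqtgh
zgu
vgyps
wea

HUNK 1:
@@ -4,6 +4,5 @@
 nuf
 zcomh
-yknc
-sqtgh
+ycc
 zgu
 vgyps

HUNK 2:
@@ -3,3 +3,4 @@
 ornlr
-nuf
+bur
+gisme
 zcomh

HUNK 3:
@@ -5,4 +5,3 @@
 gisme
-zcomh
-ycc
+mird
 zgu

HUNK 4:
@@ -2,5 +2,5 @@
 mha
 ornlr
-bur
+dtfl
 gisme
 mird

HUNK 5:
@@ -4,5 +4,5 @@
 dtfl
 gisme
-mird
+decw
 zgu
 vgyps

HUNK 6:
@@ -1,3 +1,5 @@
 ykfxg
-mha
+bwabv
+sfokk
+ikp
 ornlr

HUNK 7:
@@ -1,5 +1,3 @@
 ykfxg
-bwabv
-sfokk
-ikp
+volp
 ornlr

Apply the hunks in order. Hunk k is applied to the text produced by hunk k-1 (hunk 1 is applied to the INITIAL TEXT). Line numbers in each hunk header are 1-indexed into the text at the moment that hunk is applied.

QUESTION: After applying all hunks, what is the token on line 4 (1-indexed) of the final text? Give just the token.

Hunk 1: at line 4 remove [yknc,sqtgh] add [ycc] -> 9 lines: ykfxg mha ornlr nuf zcomh ycc zgu vgyps wea
Hunk 2: at line 3 remove [nuf] add [bur,gisme] -> 10 lines: ykfxg mha ornlr bur gisme zcomh ycc zgu vgyps wea
Hunk 3: at line 5 remove [zcomh,ycc] add [mird] -> 9 lines: ykfxg mha ornlr bur gisme mird zgu vgyps wea
Hunk 4: at line 2 remove [bur] add [dtfl] -> 9 lines: ykfxg mha ornlr dtfl gisme mird zgu vgyps wea
Hunk 5: at line 4 remove [mird] add [decw] -> 9 lines: ykfxg mha ornlr dtfl gisme decw zgu vgyps wea
Hunk 6: at line 1 remove [mha] add [bwabv,sfokk,ikp] -> 11 lines: ykfxg bwabv sfokk ikp ornlr dtfl gisme decw zgu vgyps wea
Hunk 7: at line 1 remove [bwabv,sfokk,ikp] add [volp] -> 9 lines: ykfxg volp ornlr dtfl gisme decw zgu vgyps wea
Final line 4: dtfl

Answer: dtfl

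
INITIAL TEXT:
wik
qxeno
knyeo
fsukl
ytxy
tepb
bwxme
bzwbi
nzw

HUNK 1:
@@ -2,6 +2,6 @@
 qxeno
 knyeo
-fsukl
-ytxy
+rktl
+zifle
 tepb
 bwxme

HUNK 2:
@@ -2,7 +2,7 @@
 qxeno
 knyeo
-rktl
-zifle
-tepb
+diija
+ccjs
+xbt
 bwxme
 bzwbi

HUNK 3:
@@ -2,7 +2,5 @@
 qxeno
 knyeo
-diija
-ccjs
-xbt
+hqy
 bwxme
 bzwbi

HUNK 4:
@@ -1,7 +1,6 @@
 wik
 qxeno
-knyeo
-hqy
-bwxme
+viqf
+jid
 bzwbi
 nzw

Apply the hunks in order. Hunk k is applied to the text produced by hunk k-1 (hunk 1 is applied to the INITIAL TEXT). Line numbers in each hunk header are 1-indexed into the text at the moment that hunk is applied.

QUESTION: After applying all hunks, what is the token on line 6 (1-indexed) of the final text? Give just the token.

Hunk 1: at line 2 remove [fsukl,ytxy] add [rktl,zifle] -> 9 lines: wik qxeno knyeo rktl zifle tepb bwxme bzwbi nzw
Hunk 2: at line 2 remove [rktl,zifle,tepb] add [diija,ccjs,xbt] -> 9 lines: wik qxeno knyeo diija ccjs xbt bwxme bzwbi nzw
Hunk 3: at line 2 remove [diija,ccjs,xbt] add [hqy] -> 7 lines: wik qxeno knyeo hqy bwxme bzwbi nzw
Hunk 4: at line 1 remove [knyeo,hqy,bwxme] add [viqf,jid] -> 6 lines: wik qxeno viqf jid bzwbi nzw
Final line 6: nzw

Answer: nzw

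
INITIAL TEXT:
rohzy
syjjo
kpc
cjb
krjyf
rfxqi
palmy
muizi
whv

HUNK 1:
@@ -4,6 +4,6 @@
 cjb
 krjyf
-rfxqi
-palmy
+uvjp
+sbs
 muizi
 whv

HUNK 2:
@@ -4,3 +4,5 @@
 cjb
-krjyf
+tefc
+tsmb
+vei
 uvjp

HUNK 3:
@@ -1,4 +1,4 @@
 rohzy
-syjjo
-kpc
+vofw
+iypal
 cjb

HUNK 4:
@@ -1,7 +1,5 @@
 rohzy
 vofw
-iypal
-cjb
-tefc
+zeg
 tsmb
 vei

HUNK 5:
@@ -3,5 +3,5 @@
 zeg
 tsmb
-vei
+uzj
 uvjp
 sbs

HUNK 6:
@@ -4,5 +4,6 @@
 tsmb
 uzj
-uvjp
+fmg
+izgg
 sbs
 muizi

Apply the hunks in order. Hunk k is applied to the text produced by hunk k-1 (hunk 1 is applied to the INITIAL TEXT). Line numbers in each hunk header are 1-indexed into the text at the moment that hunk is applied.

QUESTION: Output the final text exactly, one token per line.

Hunk 1: at line 4 remove [rfxqi,palmy] add [uvjp,sbs] -> 9 lines: rohzy syjjo kpc cjb krjyf uvjp sbs muizi whv
Hunk 2: at line 4 remove [krjyf] add [tefc,tsmb,vei] -> 11 lines: rohzy syjjo kpc cjb tefc tsmb vei uvjp sbs muizi whv
Hunk 3: at line 1 remove [syjjo,kpc] add [vofw,iypal] -> 11 lines: rohzy vofw iypal cjb tefc tsmb vei uvjp sbs muizi whv
Hunk 4: at line 1 remove [iypal,cjb,tefc] add [zeg] -> 9 lines: rohzy vofw zeg tsmb vei uvjp sbs muizi whv
Hunk 5: at line 3 remove [vei] add [uzj] -> 9 lines: rohzy vofw zeg tsmb uzj uvjp sbs muizi whv
Hunk 6: at line 4 remove [uvjp] add [fmg,izgg] -> 10 lines: rohzy vofw zeg tsmb uzj fmg izgg sbs muizi whv

Answer: rohzy
vofw
zeg
tsmb
uzj
fmg
izgg
sbs
muizi
whv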